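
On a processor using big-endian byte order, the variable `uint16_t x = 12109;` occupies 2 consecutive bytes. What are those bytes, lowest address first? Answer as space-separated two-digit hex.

2F 4D

12109 in hexadecimal, padded to 16 bits, is 0x2F4D.
Split into bytes (most-significant first): 2F 4D.
Big-endian stores the most-significant byte at the lowest address.
So the memory order matches the most-significant-first order: 2F 4D.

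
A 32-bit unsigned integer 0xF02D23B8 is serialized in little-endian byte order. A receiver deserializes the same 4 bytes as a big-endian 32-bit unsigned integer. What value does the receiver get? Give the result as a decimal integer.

Stored little-endian, the bytes at ascending addresses are B8 23 2D F0.
Read back as big-endian, the last byte is least significant, giving 0xB8232DF0.
0xB8232DF0 = 3089313264.

3089313264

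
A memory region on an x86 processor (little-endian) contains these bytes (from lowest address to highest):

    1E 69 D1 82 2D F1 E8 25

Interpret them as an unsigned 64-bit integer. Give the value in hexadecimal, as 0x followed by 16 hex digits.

In little-endian order the low byte comes first in memory.
Reassemble most-significant byte first: 25 E8 F1 2D 82 D1 69 1E → 0x25E8F12D82D1691E.

0x25E8F12D82D1691E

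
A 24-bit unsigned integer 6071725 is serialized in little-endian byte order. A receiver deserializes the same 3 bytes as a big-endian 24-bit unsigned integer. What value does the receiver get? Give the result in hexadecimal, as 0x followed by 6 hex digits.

6071725 in 24-bit hexadecimal is 0x5CA5AD.
Stored little-endian, the bytes at ascending addresses are AD A5 5C.
Read back as big-endian, the last byte is least significant, giving 0xADA55C.

0xADA55C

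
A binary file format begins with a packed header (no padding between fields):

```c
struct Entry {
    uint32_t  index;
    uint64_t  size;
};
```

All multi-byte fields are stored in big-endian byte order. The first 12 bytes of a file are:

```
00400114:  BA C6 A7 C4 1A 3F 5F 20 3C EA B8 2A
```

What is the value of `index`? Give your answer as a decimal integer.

`index` is the first field, at byte offset 0, occupying 4 bytes.
Bytes at offsets 0..3: BA C6 A7 C4.
In big-endian order the high byte comes first in memory.
The bytes are already most-significant first: 0xBAC6A7C4.
0xBAC6A7C4 = 3133581252.

3133581252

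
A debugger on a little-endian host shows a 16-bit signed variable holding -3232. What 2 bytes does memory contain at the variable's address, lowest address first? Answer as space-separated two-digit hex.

60 F3

Two's complement of -3232 in 16 bits: 3232 = 0x0CA0; invert → 0xF35F; add 1 → 0xF360.
Split into bytes (most-significant first): F3 60.
Little-endian stores the least-significant byte at the lowest address.
So at ascending addresses the bytes are 60 F3.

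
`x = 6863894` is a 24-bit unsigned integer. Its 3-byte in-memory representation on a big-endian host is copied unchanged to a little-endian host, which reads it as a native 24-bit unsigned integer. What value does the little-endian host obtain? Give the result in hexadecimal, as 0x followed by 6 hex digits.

0x16BC68

6863894 in 24-bit hexadecimal is 0x68BC16.
Stored big-endian, the bytes at ascending addresses are 68 BC 16.
Read back as little-endian, the first byte is least significant, giving 0x16BC68.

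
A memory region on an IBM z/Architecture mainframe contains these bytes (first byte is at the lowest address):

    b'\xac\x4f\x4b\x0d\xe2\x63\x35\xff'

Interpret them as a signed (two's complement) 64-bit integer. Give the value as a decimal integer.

In big-endian order the high byte comes first in memory.
The bytes are already most-significant first: 0xAC4F4B0DE26335FF.
Top bit is set, so as a signed 64-bit value this is 0xAC4F4B0DE26335FF − 2^64 = -6030518853020994049.

-6030518853020994049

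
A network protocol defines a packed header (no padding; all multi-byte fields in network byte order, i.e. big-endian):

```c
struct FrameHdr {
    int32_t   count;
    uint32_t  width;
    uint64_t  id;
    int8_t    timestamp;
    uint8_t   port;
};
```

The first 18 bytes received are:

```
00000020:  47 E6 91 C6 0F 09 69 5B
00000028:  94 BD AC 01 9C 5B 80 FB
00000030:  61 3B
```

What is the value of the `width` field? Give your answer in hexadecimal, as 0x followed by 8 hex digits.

`width` follows `count` (4 bytes), so it starts at byte offset 4 and occupies 4 bytes.
Bytes at offsets 4..7: 0F 09 69 5B.
Big-endian stores the most-significant byte at the lowest address.
The bytes are already most-significant first: 0x0F09695B.

0x0F09695B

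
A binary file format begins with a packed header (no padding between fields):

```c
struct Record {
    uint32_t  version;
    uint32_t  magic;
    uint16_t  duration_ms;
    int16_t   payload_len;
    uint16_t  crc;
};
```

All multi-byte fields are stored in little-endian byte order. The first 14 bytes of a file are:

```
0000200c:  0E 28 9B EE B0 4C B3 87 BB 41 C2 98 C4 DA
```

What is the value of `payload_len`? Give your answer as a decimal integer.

`payload_len` follows `version` (4 B), `magic` (4 B), `duration_ms` (2 B), so it starts at offset 4 + 4 + 2 = 10 and occupies 2 bytes.
Bytes at offsets 10..11: C2 98.
In little-endian order the low byte comes first in memory.
Reassemble most-significant byte first: 98 C2 → 0x98C2.
Top bit is set, so as a signed 16-bit value this is 0x98C2 − 2^16 = -26430.

-26430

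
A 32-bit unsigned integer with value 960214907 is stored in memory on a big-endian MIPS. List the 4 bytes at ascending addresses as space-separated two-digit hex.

960214907 in hexadecimal, padded to 32 bits, is 0x393BB77B.
Split into bytes (most-significant first): 39 3B B7 7B.
Big-endian stores the most-significant byte at the lowest address.
So the memory order matches the most-significant-first order: 39 3B B7 7B.

39 3B B7 7B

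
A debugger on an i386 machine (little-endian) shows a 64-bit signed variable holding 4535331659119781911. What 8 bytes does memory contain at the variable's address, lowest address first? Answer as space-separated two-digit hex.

4535331659119781911 in hexadecimal, padded to 64 bits, is 0x3EF0BC1D606AE817.
Split into bytes (most-significant first): 3E F0 BC 1D 60 6A E8 17.
In little-endian order the low byte comes first in memory.
So at ascending addresses the bytes are 17 E8 6A 60 1D BC F0 3E.

17 E8 6A 60 1D BC F0 3E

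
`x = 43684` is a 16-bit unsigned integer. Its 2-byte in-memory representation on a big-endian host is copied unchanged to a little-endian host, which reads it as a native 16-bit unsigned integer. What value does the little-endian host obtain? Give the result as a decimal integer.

42154

43684 in 16-bit hexadecimal is 0xAAA4.
Stored big-endian, the bytes at ascending addresses are AA A4.
Read back as little-endian, the first byte is least significant, giving 0xA4AA.
0xA4AA = 42154.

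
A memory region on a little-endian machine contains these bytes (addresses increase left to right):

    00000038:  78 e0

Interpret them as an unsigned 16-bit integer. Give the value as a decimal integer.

Little-endian stores the least-significant byte at the lowest address.
Reassemble most-significant byte first: E0 78 → 0xE078.
0xE078 = 57464.

57464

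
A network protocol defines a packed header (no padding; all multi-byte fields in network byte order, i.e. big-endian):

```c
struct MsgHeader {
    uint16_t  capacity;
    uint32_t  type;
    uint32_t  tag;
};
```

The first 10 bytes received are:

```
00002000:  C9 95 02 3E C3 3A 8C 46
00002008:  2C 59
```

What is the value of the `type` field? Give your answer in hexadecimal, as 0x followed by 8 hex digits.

`type` follows `capacity` (2 bytes), so it starts at byte offset 2 and occupies 4 bytes.
Bytes at offsets 2..5: 02 3E C3 3A.
Big-endian stores the most-significant byte at the lowest address.
The bytes are already most-significant first: 0x023EC33A.

0x023EC33A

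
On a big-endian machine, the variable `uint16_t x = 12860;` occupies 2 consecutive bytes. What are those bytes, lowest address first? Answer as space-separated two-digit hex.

32 3C

12860 in hexadecimal, padded to 16 bits, is 0x323C.
Split into bytes (most-significant first): 32 3C.
Big-endian: lowest address holds the most-significant byte.
So the memory order matches the most-significant-first order: 32 3C.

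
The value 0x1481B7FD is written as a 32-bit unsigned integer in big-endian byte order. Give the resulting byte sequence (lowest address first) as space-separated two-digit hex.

Split into bytes (most-significant first): 14 81 B7 FD.
Big-endian stores the most-significant byte at the lowest address.
So the memory order matches the most-significant-first order: 14 81 B7 FD.

14 81 B7 FD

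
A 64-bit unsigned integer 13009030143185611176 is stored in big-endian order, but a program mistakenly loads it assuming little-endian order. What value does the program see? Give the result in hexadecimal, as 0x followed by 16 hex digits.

13009030143185611176 in 64-bit hexadecimal is 0xB4895BFD8CED69A8.
Stored big-endian, the bytes at ascending addresses are B4 89 5B FD 8C ED 69 A8.
Read back as little-endian, the first byte is least significant, giving 0xA869ED8CFD5B89B4.

0xA869ED8CFD5B89B4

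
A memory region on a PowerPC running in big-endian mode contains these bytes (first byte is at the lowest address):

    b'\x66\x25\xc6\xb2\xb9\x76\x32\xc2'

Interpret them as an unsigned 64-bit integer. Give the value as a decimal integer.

In big-endian order the high byte comes first in memory.
The bytes are already most-significant first: 0x6625C6B2B97632C2.
0x6625C6B2B97632C2 = 7360507636924953282.

7360507636924953282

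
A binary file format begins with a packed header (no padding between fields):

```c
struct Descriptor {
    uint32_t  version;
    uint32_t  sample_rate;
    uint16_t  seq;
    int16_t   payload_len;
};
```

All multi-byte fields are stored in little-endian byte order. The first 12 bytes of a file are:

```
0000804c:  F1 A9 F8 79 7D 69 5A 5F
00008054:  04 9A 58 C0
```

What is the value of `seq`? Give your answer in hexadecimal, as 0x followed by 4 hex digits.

`seq` follows `version` (4 B), `sample_rate` (4 B), so it starts at offset 4 + 4 = 8 and occupies 2 bytes.
Bytes at offsets 8..9: 04 9A.
Little-endian stores the least-significant byte at the lowest address.
Reassemble most-significant byte first: 9A 04 → 0x9A04.

0x9A04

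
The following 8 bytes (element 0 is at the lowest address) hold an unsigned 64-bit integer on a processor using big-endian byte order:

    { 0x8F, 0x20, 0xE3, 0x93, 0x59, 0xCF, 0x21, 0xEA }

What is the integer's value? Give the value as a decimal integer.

10313493368684880362

Big-endian: lowest address holds the most-significant byte.
The bytes are already most-significant first: 0x8F20E39359CF21EA.
0x8F20E39359CF21EA = 10313493368684880362.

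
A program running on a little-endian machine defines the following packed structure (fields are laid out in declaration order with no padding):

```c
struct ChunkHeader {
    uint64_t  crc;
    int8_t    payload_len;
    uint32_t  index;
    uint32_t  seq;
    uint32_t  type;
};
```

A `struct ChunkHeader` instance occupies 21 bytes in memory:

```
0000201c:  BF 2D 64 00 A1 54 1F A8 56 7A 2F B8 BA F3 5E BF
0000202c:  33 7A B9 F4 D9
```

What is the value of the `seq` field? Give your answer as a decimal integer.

`seq` follows `crc` (8 B), `payload_len` (1 B), `index` (4 B), so it starts at offset 8 + 1 + 4 = 13 and occupies 4 bytes.
Bytes at offsets 13..16: F3 5E BF 33.
Little-endian stores the least-significant byte at the lowest address.
Reassemble most-significant byte first: 33 BF 5E F3 → 0x33BF5EF3.
0x33BF5EF3 = 868179699.

868179699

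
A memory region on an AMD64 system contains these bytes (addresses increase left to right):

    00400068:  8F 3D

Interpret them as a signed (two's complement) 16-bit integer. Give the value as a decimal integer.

Little-endian: lowest address holds the least-significant byte.
Reassemble most-significant byte first: 3D 8F → 0x3D8F.
0x3D8F = 15759.

15759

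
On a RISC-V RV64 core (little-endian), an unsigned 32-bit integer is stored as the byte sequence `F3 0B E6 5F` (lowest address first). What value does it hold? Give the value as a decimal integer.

Little-endian: lowest address holds the least-significant byte.
Reassemble most-significant byte first: 5F E6 0B F3 → 0x5FE60BF3.
0x5FE60BF3 = 1608911859.

1608911859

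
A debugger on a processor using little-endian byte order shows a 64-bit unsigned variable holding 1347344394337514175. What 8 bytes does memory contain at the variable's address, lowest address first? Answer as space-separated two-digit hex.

1347344394337514175 in hexadecimal, padded to 64 bits, is 0x12B2BA968E99F2BF.
Split into bytes (most-significant first): 12 B2 BA 96 8E 99 F2 BF.
In little-endian order the low byte comes first in memory.
So at ascending addresses the bytes are BF F2 99 8E 96 BA B2 12.

BF F2 99 8E 96 BA B2 12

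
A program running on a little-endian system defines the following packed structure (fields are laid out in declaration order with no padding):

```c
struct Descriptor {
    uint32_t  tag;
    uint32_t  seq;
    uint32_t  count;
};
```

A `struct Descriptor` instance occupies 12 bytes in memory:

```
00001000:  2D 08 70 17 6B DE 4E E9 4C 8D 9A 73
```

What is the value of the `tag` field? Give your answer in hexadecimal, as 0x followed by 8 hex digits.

`tag` is the first field, at byte offset 0, occupying 4 bytes.
Bytes at offsets 0..3: 2D 08 70 17.
Little-endian stores the least-significant byte at the lowest address.
Reassemble most-significant byte first: 17 70 08 2D → 0x1770082D.

0x1770082D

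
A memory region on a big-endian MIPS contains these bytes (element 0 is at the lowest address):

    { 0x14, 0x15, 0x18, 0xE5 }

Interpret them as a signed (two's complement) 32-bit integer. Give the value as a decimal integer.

Big-endian: lowest address holds the most-significant byte.
The bytes are already most-significant first: 0x141518E5.
0x141518E5 = 336926949.

336926949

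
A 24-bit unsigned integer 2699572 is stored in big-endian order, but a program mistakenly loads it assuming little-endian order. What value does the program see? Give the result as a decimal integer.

3420457

2699572 in 24-bit hexadecimal is 0x293134.
Stored big-endian, the bytes at ascending addresses are 29 31 34.
Read back as little-endian, the first byte is least significant, giving 0x343129.
0x343129 = 3420457.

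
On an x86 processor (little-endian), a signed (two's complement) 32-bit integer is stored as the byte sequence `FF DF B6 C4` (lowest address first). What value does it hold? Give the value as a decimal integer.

Little-endian stores the least-significant byte at the lowest address.
Reassemble most-significant byte first: C4 B6 DF FF → 0xC4B6DFFF.
Top bit is set, so as a signed 32-bit value this is 0xC4B6DFFF − 2^32 = -994648065.

-994648065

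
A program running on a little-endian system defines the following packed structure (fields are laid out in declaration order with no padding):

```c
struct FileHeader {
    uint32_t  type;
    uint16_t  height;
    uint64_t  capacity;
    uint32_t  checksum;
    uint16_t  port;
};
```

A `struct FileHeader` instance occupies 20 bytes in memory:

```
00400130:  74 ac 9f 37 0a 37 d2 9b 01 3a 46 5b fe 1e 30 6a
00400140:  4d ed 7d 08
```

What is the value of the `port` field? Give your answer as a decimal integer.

2173

`port` follows `type` (4 B), `height` (2 B), `capacity` (8 B), `checksum` (4 B), so it starts at offset 4 + 2 + 8 + 4 = 18 and occupies 2 bytes.
Bytes at offsets 18..19: 7D 08.
Little-endian: lowest address holds the least-significant byte.
Reassemble most-significant byte first: 08 7D → 0x087D.
0x087D = 2173.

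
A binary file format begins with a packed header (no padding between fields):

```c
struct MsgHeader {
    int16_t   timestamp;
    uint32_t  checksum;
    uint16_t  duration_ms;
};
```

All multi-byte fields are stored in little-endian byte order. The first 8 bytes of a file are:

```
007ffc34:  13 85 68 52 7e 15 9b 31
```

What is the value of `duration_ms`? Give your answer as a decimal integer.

12699

`duration_ms` follows `timestamp` (2 B), `checksum` (4 B), so it starts at offset 2 + 4 = 6 and occupies 2 bytes.
Bytes at offsets 6..7: 9B 31.
In little-endian order the low byte comes first in memory.
Reassemble most-significant byte first: 31 9B → 0x319B.
0x319B = 12699.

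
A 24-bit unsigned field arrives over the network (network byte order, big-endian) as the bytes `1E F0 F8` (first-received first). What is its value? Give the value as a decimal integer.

2027768

In big-endian order the high byte comes first in memory.
The bytes are already most-significant first: 0x1EF0F8.
0x1EF0F8 = 2027768.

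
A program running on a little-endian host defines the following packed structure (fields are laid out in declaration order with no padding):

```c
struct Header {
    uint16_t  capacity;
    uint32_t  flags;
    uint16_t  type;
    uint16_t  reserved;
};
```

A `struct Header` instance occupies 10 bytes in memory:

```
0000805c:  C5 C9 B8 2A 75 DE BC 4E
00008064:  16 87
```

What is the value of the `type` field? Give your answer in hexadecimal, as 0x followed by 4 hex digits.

0x4EBC

`type` follows `capacity` (2 B), `flags` (4 B), so it starts at offset 2 + 4 = 6 and occupies 2 bytes.
Bytes at offsets 6..7: BC 4E.
In little-endian order the low byte comes first in memory.
Reassemble most-significant byte first: 4E BC → 0x4EBC.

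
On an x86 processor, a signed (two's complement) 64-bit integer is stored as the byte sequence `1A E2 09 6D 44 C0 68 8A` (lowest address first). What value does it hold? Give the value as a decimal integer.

Little-endian stores the least-significant byte at the lowest address.
Reassemble most-significant byte first: 8A 68 C0 44 6D 09 E2 1A → 0x8A68C0446D09E21A.
Top bit is set, so as a signed 64-bit value this is 0x8A68C0446D09E21A − 2^64 = -8473311298777914854.

-8473311298777914854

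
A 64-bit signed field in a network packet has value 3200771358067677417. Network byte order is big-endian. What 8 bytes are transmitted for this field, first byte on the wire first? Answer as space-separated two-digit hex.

3200771358067677417 in hexadecimal, padded to 64 bits, is 0x2C6B6C977CDE58E9.
Split into bytes (most-significant first): 2C 6B 6C 97 7C DE 58 E9.
Big-endian: lowest address holds the most-significant byte.
So the memory order matches the most-significant-first order: 2C 6B 6C 97 7C DE 58 E9.

2C 6B 6C 97 7C DE 58 E9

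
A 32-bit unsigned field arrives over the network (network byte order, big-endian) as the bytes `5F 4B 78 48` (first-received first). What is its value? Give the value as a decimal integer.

1598781512

Big-endian: lowest address holds the most-significant byte.
The bytes are already most-significant first: 0x5F4B7848.
0x5F4B7848 = 1598781512.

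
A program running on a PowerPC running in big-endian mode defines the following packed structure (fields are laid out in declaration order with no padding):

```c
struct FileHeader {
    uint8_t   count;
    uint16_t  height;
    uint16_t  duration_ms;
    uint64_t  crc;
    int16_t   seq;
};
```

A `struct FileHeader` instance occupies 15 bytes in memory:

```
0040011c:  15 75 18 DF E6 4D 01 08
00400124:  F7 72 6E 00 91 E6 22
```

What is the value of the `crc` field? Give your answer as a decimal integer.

`crc` follows `count` (1 B), `height` (2 B), `duration_ms` (2 B), so it starts at offset 1 + 2 + 2 = 5 and occupies 8 bytes.
Bytes at offsets 5..12: 4D 01 08 F7 72 6E 00 91.
In big-endian order the high byte comes first in memory.
The bytes are already most-significant first: 0x4D0108F7726E0091.
0x4D0108F7726E0091 = 5548726074766917777.

5548726074766917777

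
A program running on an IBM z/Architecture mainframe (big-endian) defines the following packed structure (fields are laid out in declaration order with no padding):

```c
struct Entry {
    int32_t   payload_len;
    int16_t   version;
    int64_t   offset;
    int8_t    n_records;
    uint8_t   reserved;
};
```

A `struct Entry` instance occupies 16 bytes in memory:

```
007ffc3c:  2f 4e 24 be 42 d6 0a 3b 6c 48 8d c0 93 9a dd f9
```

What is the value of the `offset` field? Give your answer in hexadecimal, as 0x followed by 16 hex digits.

0x0A3B6C488DC0939A

`offset` follows `payload_len` (4 B), `version` (2 B), so it starts at offset 4 + 2 = 6 and occupies 8 bytes.
Bytes at offsets 6..13: 0A 3B 6C 48 8D C0 93 9A.
In big-endian order the high byte comes first in memory.
The bytes are already most-significant first: 0x0A3B6C488DC0939A.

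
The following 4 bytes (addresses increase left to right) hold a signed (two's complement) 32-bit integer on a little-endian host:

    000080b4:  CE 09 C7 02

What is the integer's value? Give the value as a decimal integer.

46598606

In little-endian order the low byte comes first in memory.
Reassemble most-significant byte first: 02 C7 09 CE → 0x02C709CE.
0x02C709CE = 46598606.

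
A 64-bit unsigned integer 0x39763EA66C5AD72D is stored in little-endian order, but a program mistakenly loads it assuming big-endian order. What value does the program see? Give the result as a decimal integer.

Stored little-endian, the bytes at ascending addresses are 2D D7 5A 6C A6 3E 76 39.
Read back as big-endian, the last byte is least significant, giving 0x2DD75A6CA63E7639.
0x2DD75A6CA63E7639 = 3303208274391627321.

3303208274391627321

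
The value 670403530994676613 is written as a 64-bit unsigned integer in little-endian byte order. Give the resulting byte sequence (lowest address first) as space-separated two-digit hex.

85 F3 1A A1 75 C0 4D 09

670403530994676613 in hexadecimal, padded to 64 bits, is 0x094DC075A11AF385.
Split into bytes (most-significant first): 09 4D C0 75 A1 1A F3 85.
Little-endian: lowest address holds the least-significant byte.
So at ascending addresses the bytes are 85 F3 1A A1 75 C0 4D 09.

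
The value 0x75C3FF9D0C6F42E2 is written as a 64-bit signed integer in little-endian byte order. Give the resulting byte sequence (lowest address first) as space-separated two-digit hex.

Split into bytes (most-significant first): 75 C3 FF 9D 0C 6F 42 E2.
Little-endian stores the least-significant byte at the lowest address.
So at ascending addresses the bytes are E2 42 6F 0C 9D FF C3 75.

E2 42 6F 0C 9D FF C3 75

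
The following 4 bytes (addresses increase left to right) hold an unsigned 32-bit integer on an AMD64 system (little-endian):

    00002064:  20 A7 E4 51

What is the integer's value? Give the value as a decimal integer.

Little-endian stores the least-significant byte at the lowest address.
Reassemble most-significant byte first: 51 E4 A7 20 → 0x51E4A720.
0x51E4A720 = 1373939488.

1373939488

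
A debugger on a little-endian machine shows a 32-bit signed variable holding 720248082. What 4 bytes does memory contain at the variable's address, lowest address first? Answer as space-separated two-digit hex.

720248082 in hexadecimal, padded to 32 bits, is 0x2AEE1D12.
Split into bytes (most-significant first): 2A EE 1D 12.
In little-endian order the low byte comes first in memory.
So at ascending addresses the bytes are 12 1D EE 2A.

12 1D EE 2A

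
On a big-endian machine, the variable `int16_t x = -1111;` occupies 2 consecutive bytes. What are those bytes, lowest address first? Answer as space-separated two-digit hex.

FB A9

Two's complement of -1111 in 16 bits: 1111 = 0x0457; invert → 0xFBA8; add 1 → 0xFBA9.
Split into bytes (most-significant first): FB A9.
Big-endian: lowest address holds the most-significant byte.
So the memory order matches the most-significant-first order: FB A9.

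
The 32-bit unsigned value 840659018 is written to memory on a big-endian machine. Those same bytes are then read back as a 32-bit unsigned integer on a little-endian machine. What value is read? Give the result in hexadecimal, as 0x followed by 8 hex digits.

840659018 in 32-bit hexadecimal is 0x321B704A.
Stored big-endian, the bytes at ascending addresses are 32 1B 70 4A.
Read back as little-endian, the first byte is least significant, giving 0x4A701B32.

0x4A701B32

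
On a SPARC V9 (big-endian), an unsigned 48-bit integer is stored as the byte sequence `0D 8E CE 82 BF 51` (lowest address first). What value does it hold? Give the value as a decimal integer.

In big-endian order the high byte comes first in memory.
The bytes are already most-significant first: 0x0D8ECE82BF51.
0x0D8ECE82BF51 = 14907001192273.

14907001192273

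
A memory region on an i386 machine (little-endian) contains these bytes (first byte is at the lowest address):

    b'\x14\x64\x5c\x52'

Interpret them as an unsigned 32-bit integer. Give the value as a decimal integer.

Little-endian stores the least-significant byte at the lowest address.
Reassemble most-significant byte first: 52 5C 64 14 → 0x525C6414.
0x525C6414 = 1381786644.

1381786644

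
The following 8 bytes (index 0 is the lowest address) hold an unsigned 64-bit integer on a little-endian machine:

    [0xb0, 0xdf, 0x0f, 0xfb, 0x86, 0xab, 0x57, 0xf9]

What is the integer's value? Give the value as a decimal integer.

17967017834643972016

Little-endian: lowest address holds the least-significant byte.
Reassemble most-significant byte first: F9 57 AB 86 FB 0F DF B0 → 0xF957AB86FB0FDFB0.
0xF957AB86FB0FDFB0 = 17967017834643972016.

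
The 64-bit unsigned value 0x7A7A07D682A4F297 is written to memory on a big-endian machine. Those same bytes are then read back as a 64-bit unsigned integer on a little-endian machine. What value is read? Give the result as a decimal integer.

Stored big-endian, the bytes at ascending addresses are 7A 7A 07 D6 82 A4 F2 97.
Read back as little-endian, the first byte is least significant, giving 0x97F2A482D6077A7A.
0x97F2A482D6077A7A = 10948994525934615162.

10948994525934615162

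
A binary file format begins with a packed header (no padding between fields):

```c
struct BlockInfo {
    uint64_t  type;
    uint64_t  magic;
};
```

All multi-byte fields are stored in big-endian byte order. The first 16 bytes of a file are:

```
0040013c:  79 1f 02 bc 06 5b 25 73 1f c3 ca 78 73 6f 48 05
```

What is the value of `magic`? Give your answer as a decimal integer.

`magic` follows `type` (8 bytes), so it starts at byte offset 8 and occupies 8 bytes.
Bytes at offsets 8..15: 1F C3 CA 78 73 6F 48 05.
Big-endian stores the most-significant byte at the lowest address.
The bytes are already most-significant first: 0x1FC3CA78736F4805.
0x1FC3CA78736F4805 = 2288895654315902981.

2288895654315902981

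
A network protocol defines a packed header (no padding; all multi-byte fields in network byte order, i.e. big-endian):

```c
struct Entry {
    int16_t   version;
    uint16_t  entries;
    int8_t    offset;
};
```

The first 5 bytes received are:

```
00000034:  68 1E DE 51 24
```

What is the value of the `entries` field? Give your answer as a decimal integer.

56913

`entries` follows `version` (2 bytes), so it starts at byte offset 2 and occupies 2 bytes.
Bytes at offsets 2..3: DE 51.
Big-endian stores the most-significant byte at the lowest address.
The bytes are already most-significant first: 0xDE51.
0xDE51 = 56913.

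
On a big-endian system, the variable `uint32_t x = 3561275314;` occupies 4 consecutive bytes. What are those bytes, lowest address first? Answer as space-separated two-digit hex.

3561275314 in hexadecimal, padded to 32 bits, is 0xD444BFB2.
Split into bytes (most-significant first): D4 44 BF B2.
In big-endian order the high byte comes first in memory.
So the memory order matches the most-significant-first order: D4 44 BF B2.

D4 44 BF B2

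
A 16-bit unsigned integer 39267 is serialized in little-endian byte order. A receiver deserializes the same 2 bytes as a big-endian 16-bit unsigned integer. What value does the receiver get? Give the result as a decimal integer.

25497

39267 in 16-bit hexadecimal is 0x9963.
Stored little-endian, the bytes at ascending addresses are 63 99.
Read back as big-endian, the last byte is least significant, giving 0x6399.
0x6399 = 25497.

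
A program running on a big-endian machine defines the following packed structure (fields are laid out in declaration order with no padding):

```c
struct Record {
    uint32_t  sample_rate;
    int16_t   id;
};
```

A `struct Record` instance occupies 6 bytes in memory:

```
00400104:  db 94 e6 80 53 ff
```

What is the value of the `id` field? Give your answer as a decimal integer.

`id` follows `sample_rate` (4 bytes), so it starts at byte offset 4 and occupies 2 bytes.
Bytes at offsets 4..5: 53 FF.
Big-endian: lowest address holds the most-significant byte.
The bytes are already most-significant first: 0x53FF.
0x53FF = 21503.

21503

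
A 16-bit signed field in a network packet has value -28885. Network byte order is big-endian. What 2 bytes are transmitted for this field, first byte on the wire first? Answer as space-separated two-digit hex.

8F 2B

Two's complement of -28885 in 16 bits: 28885 = 0x70D5; invert → 0x8F2A; add 1 → 0x8F2B.
Split into bytes (most-significant first): 8F 2B.
Big-endian stores the most-significant byte at the lowest address.
So the memory order matches the most-significant-first order: 8F 2B.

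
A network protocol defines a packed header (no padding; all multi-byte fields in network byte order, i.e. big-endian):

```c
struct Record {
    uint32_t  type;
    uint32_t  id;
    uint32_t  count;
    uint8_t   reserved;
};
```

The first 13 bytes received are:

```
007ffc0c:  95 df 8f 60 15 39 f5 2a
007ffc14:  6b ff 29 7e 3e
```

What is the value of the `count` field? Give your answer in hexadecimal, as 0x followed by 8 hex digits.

0x6BFF297E

`count` follows `type` (4 B), `id` (4 B), so it starts at offset 4 + 4 = 8 and occupies 4 bytes.
Bytes at offsets 8..11: 6B FF 29 7E.
In big-endian order the high byte comes first in memory.
The bytes are already most-significant first: 0x6BFF297E.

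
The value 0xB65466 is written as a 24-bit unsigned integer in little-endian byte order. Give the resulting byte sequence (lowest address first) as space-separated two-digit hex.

66 54 B6

Split into bytes (most-significant first): B6 54 66.
In little-endian order the low byte comes first in memory.
So at ascending addresses the bytes are 66 54 B6.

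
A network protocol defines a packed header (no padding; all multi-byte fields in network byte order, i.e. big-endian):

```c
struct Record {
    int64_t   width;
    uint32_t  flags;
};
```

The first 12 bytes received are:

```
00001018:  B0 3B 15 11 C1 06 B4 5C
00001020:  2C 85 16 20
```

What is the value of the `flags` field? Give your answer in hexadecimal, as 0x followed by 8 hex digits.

0x2C851620

`flags` follows `width` (8 bytes), so it starts at byte offset 8 and occupies 4 bytes.
Bytes at offsets 8..11: 2C 85 16 20.
In big-endian order the high byte comes first in memory.
The bytes are already most-significant first: 0x2C851620.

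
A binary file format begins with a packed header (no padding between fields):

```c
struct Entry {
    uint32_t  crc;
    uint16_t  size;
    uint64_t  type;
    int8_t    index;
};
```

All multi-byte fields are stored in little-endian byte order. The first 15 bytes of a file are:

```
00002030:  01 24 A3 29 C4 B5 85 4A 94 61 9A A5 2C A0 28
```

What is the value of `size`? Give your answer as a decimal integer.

46532

`size` follows `crc` (4 bytes), so it starts at byte offset 4 and occupies 2 bytes.
Bytes at offsets 4..5: C4 B5.
Little-endian stores the least-significant byte at the lowest address.
Reassemble most-significant byte first: B5 C4 → 0xB5C4.
0xB5C4 = 46532.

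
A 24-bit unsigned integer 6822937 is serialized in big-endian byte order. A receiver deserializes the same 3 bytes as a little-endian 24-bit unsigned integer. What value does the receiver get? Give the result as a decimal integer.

6822937 in 24-bit hexadecimal is 0x681C19.
Stored big-endian, the bytes at ascending addresses are 68 1C 19.
Read back as little-endian, the first byte is least significant, giving 0x191C68.
0x191C68 = 1645672.

1645672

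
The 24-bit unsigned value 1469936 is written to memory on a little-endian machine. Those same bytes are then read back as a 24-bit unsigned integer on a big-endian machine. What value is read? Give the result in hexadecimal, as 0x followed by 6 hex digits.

0xF06D16

1469936 in 24-bit hexadecimal is 0x166DF0.
Stored little-endian, the bytes at ascending addresses are F0 6D 16.
Read back as big-endian, the last byte is least significant, giving 0xF06D16.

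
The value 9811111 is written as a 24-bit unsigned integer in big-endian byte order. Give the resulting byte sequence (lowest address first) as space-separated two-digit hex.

95 B4 A7

9811111 in hexadecimal, padded to 24 bits, is 0x95B4A7.
Split into bytes (most-significant first): 95 B4 A7.
Big-endian: lowest address holds the most-significant byte.
So the memory order matches the most-significant-first order: 95 B4 A7.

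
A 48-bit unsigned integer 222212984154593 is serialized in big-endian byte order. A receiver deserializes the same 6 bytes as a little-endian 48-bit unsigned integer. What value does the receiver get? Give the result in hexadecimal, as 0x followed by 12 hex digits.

0xE129FCFD19CA

222212984154593 in 48-bit hexadecimal is 0xCA19FDFC29E1.
Stored big-endian, the bytes at ascending addresses are CA 19 FD FC 29 E1.
Read back as little-endian, the first byte is least significant, giving 0xE129FCFD19CA.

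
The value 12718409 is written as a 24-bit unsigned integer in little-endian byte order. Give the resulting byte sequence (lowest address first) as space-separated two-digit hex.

49 11 C2

12718409 in hexadecimal, padded to 24 bits, is 0xC21149.
Split into bytes (most-significant first): C2 11 49.
In little-endian order the low byte comes first in memory.
So at ascending addresses the bytes are 49 11 C2.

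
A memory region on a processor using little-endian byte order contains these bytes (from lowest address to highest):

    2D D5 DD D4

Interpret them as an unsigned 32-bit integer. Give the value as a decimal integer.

Little-endian: lowest address holds the least-significant byte.
Reassemble most-significant byte first: D4 DD D5 2D → 0xD4DDD52D.
0xD4DDD52D = 3571307821.

3571307821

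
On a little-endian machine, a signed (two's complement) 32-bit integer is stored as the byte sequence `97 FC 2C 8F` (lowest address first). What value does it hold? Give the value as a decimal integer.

-1892877161

Little-endian stores the least-significant byte at the lowest address.
Reassemble most-significant byte first: 8F 2C FC 97 → 0x8F2CFC97.
Top bit is set, so as a signed 32-bit value this is 0x8F2CFC97 − 2^32 = -1892877161.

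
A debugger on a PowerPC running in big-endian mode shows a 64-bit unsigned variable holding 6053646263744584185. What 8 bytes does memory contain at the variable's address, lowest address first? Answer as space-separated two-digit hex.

6053646263744584185 in hexadecimal, padded to 64 bits, is 0x5402DF340A5DD9F9.
Split into bytes (most-significant first): 54 02 DF 34 0A 5D D9 F9.
Big-endian stores the most-significant byte at the lowest address.
So the memory order matches the most-significant-first order: 54 02 DF 34 0A 5D D9 F9.

54 02 DF 34 0A 5D D9 F9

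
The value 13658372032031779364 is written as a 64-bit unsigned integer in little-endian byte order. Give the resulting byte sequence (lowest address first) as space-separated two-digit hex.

13658372032031779364 in hexadecimal, padded to 64 bits, is 0xBD8C48FF7B626A24.
Split into bytes (most-significant first): BD 8C 48 FF 7B 62 6A 24.
Little-endian: lowest address holds the least-significant byte.
So at ascending addresses the bytes are 24 6A 62 7B FF 48 8C BD.

24 6A 62 7B FF 48 8C BD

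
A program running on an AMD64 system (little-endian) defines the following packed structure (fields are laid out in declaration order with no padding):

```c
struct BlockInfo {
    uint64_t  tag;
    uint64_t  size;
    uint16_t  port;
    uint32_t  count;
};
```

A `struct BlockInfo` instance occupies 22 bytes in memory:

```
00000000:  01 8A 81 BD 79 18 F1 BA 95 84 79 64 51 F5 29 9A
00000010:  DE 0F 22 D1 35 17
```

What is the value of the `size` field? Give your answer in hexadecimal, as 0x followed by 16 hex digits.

0x9A29F55164798495

`size` follows `tag` (8 bytes), so it starts at byte offset 8 and occupies 8 bytes.
Bytes at offsets 8..15: 95 84 79 64 51 F5 29 9A.
Little-endian: lowest address holds the least-significant byte.
Reassemble most-significant byte first: 9A 29 F5 51 64 79 84 95 → 0x9A29F55164798495.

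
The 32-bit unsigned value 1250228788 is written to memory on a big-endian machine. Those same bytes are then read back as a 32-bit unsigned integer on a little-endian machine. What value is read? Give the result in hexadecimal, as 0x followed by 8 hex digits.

0x34FA844A

1250228788 in 32-bit hexadecimal is 0x4A84FA34.
Stored big-endian, the bytes at ascending addresses are 4A 84 FA 34.
Read back as little-endian, the first byte is least significant, giving 0x34FA844A.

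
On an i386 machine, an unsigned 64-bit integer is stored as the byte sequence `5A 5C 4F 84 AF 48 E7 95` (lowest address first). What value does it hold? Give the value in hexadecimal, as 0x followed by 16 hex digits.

Little-endian stores the least-significant byte at the lowest address.
Reassemble most-significant byte first: 95 E7 48 AF 84 4F 5C 5A → 0x95E748AF844F5C5A.

0x95E748AF844F5C5A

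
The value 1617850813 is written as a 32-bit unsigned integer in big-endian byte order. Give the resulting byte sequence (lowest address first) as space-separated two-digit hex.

60 6E 71 BD

1617850813 in hexadecimal, padded to 32 bits, is 0x606E71BD.
Split into bytes (most-significant first): 60 6E 71 BD.
Big-endian: lowest address holds the most-significant byte.
So the memory order matches the most-significant-first order: 60 6E 71 BD.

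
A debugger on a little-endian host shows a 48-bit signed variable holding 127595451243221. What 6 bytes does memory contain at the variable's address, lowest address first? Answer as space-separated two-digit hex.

D5 DA 8B 21 0C 74

127595451243221 in hexadecimal, padded to 48 bits, is 0x740C218BDAD5.
Split into bytes (most-significant first): 74 0C 21 8B DA D5.
Little-endian: lowest address holds the least-significant byte.
So at ascending addresses the bytes are D5 DA 8B 21 0C 74.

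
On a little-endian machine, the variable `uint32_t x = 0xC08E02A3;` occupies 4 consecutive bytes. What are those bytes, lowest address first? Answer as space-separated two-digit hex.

A3 02 8E C0

Split into bytes (most-significant first): C0 8E 02 A3.
In little-endian order the low byte comes first in memory.
So at ascending addresses the bytes are A3 02 8E C0.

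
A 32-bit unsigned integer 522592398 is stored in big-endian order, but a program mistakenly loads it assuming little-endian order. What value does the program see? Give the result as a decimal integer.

522592398 in 32-bit hexadecimal is 0x1F26208E.
Stored big-endian, the bytes at ascending addresses are 1F 26 20 8E.
Read back as little-endian, the first byte is least significant, giving 0x8E20261F.
0x8E20261F = 2384471583.

2384471583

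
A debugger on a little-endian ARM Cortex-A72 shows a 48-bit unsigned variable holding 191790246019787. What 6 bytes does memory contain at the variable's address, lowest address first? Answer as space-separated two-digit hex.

191790246019787 in hexadecimal, padded to 48 bits, is 0xAE6EA57C42CB.
Split into bytes (most-significant first): AE 6E A5 7C 42 CB.
Little-endian stores the least-significant byte at the lowest address.
So at ascending addresses the bytes are CB 42 7C A5 6E AE.

CB 42 7C A5 6E AE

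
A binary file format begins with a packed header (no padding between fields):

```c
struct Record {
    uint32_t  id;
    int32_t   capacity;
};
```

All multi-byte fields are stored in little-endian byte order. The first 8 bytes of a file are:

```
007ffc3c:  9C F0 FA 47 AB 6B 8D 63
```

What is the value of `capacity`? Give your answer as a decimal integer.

`capacity` follows `id` (4 bytes), so it starts at byte offset 4 and occupies 4 bytes.
Bytes at offsets 4..7: AB 6B 8D 63.
Little-endian stores the least-significant byte at the lowest address.
Reassemble most-significant byte first: 63 8D 6B AB → 0x638D6BAB.
0x638D6BAB = 1670212523.

1670212523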